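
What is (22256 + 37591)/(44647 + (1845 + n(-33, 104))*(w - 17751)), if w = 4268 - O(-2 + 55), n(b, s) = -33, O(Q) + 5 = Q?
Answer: -59847/24473525 ≈ -0.0024454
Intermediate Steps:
O(Q) = -5 + Q
w = 4220 (w = 4268 - (-5 + (-2 + 55)) = 4268 - (-5 + 53) = 4268 - 1*48 = 4268 - 48 = 4220)
(22256 + 37591)/(44647 + (1845 + n(-33, 104))*(w - 17751)) = (22256 + 37591)/(44647 + (1845 - 33)*(4220 - 17751)) = 59847/(44647 + 1812*(-13531)) = 59847/(44647 - 24518172) = 59847/(-24473525) = 59847*(-1/24473525) = -59847/24473525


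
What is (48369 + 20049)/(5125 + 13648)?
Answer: 68418/18773 ≈ 3.6445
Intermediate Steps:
(48369 + 20049)/(5125 + 13648) = 68418/18773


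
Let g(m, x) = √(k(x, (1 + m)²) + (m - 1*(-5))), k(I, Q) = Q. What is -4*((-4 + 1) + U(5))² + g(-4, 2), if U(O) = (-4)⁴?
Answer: -256036 + √10 ≈ -2.5603e+5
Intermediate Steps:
U(O) = 256
g(m, x) = √(5 + m + (1 + m)²) (g(m, x) = √((1 + m)² + (m - 1*(-5))) = √((1 + m)² + (m + 5)) = √((1 + m)² + (5 + m)) = √(5 + m + (1 + m)²))
-4*((-4 + 1) + U(5))² + g(-4, 2) = -4*((-4 + 1) + 256)² + √(5 - 4 + (1 - 4)²) = -4*(-3 + 256)² + √(5 - 4 + (-3)²) = -4*253² + √(5 - 4 + 9) = -4*64009 + √10 = -256036 + √10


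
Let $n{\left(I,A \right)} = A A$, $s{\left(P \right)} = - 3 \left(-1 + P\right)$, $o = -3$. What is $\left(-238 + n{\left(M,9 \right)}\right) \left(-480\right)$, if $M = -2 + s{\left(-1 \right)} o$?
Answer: $75360$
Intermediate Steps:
$s{\left(P \right)} = 3 - 3 P$
$M = -20$ ($M = -2 + \left(3 - -3\right) \left(-3\right) = -2 + \left(3 + 3\right) \left(-3\right) = -2 + 6 \left(-3\right) = -2 - 18 = -20$)
$n{\left(I,A \right)} = A^{2}$
$\left(-238 + n{\left(M,9 \right)}\right) \left(-480\right) = \left(-238 + 9^{2}\right) \left(-480\right) = \left(-238 + 81\right) \left(-480\right) = \left(-157\right) \left(-480\right) = 75360$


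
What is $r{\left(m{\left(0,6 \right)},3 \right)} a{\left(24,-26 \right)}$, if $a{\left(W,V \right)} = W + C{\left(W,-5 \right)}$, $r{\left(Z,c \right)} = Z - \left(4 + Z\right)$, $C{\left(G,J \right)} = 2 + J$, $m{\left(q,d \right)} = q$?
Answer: $-84$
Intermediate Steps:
$r{\left(Z,c \right)} = -4$
$a{\left(W,V \right)} = -3 + W$ ($a{\left(W,V \right)} = W + \left(2 - 5\right) = W - 3 = -3 + W$)
$r{\left(m{\left(0,6 \right)},3 \right)} a{\left(24,-26 \right)} = - 4 \left(-3 + 24\right) = \left(-4\right) 21 = -84$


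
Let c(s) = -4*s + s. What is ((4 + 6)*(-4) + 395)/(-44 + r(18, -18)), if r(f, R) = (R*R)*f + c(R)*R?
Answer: 355/4816 ≈ 0.073713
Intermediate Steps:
c(s) = -3*s
r(f, R) = -3*R**2 + f*R**2 (r(f, R) = (R*R)*f + (-3*R)*R = R**2*f - 3*R**2 = f*R**2 - 3*R**2 = -3*R**2 + f*R**2)
((4 + 6)*(-4) + 395)/(-44 + r(18, -18)) = ((4 + 6)*(-4) + 395)/(-44 + (-18)**2*(-3 + 18)) = (10*(-4) + 395)/(-44 + 324*15) = (-40 + 395)/(-44 + 4860) = 355/4816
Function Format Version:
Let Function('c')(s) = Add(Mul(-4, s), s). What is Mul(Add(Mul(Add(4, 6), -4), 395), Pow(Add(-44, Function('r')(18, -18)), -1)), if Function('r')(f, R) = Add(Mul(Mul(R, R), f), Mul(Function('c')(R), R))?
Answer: Rational(355, 4816) ≈ 0.073713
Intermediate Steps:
Function('c')(s) = Mul(-3, s)
Function('r')(f, R) = Add(Mul(-3, Pow(R, 2)), Mul(f, Pow(R, 2))) (Function('r')(f, R) = Add(Mul(Mul(R, R), f), Mul(Mul(-3, R), R)) = Add(Mul(Pow(R, 2), f), Mul(-3, Pow(R, 2))) = Add(Mul(f, Pow(R, 2)), Mul(-3, Pow(R, 2))) = Add(Mul(-3, Pow(R, 2)), Mul(f, Pow(R, 2))))
Mul(Add(Mul(Add(4, 6), -4), 395), Pow(Add(-44, Function('r')(18, -18)), -1)) = Mul(Add(Mul(Add(4, 6), -4), 395), Pow(Add(-44, Mul(Pow(-18, 2), Add(-3, 18))), -1)) = Mul(Add(Mul(10, -4), 395), Pow(Add(-44, Mul(324, 15)), -1)) = Mul(Add(-40, 395), Pow(Add(-44, 4860), -1)) = Mul(355, Pow(4816, -1)) = Mul(355, Rational(1, 4816)) = Rational(355, 4816)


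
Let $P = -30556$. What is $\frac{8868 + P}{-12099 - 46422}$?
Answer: $\frac{21688}{58521} \approx 0.3706$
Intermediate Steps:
$\frac{8868 + P}{-12099 - 46422} = \frac{8868 - 30556}{-12099 - 46422} = - \frac{21688}{-58521} = \left(-21688\right) \left(- \frac{1}{58521}\right) = \frac{21688}{58521}$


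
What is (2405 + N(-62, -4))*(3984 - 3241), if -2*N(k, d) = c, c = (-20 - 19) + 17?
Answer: 1795088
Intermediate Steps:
c = -22 (c = -39 + 17 = -22)
N(k, d) = 11 (N(k, d) = -½*(-22) = 11)
(2405 + N(-62, -4))*(3984 - 3241) = (2405 + 11)*(3984 - 3241) = 2416*743 = 1795088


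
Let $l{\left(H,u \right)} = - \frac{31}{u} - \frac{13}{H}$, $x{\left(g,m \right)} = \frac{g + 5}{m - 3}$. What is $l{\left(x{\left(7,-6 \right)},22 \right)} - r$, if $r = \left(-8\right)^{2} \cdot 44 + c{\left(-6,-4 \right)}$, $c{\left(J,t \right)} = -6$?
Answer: $- \frac{123273}{44} \approx -2801.7$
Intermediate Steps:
$x{\left(g,m \right)} = \frac{5 + g}{-3 + m}$
$r = 2810$ ($r = \left(-8\right)^{2} \cdot 44 - 6 = 64 \cdot 44 - 6 = 2816 - 6 = 2810$)
$l{\left(x{\left(7,-6 \right)},22 \right)} - r = \left(- \frac{31}{22} - \frac{13}{\frac{1}{-3 - 6} \left(5 + 7\right)}\right) - 2810 = \left(\left(-31\right) \frac{1}{22} - \frac{13}{\frac{1}{-9} \cdot 12}\right) - 2810 = \left(- \frac{31}{22} - \frac{13}{\left(- \frac{1}{9}\right) 12}\right) - 2810 = \left(- \frac{31}{22} - \frac{13}{- \frac{4}{3}}\right) - 2810 = \left(- \frac{31}{22} - - \frac{39}{4}\right) - 2810 = \left(- \frac{31}{22} + \frac{39}{4}\right) - 2810 = \frac{367}{44} - 2810 = - \frac{123273}{44}$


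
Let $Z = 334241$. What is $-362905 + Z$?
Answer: $-28664$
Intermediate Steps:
$-362905 + Z = -362905 + 334241 = -28664$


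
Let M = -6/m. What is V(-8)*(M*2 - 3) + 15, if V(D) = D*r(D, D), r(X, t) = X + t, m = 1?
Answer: -1905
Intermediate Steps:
M = -6 (M = -6/1 = -6*1 = -6)
V(D) = 2*D**2 (V(D) = D*(D + D) = D*(2*D) = 2*D**2)
V(-8)*(M*2 - 3) + 15 = (2*(-8)**2)*(-6*2 - 3) + 15 = (2*64)*(-12 - 3) + 15 = 128*(-15) + 15 = -1920 + 15 = -1905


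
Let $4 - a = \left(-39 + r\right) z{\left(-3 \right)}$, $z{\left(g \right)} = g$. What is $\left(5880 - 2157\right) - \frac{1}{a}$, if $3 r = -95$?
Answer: $\frac{774385}{208} \approx 3723.0$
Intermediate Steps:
$r = - \frac{95}{3}$ ($r = \frac{1}{3} \left(-95\right) = - \frac{95}{3} \approx -31.667$)
$a = -208$ ($a = 4 - \left(-39 - \frac{95}{3}\right) \left(-3\right) = 4 - \left(- \frac{212}{3}\right) \left(-3\right) = 4 - 212 = -208$)
$\left(5880 - 2157\right) - \frac{1}{a} = \left(5880 - 2157\right) - \frac{1}{-208} = \left(5880 - 2157\right) - - \frac{1}{208} = 3723 + \frac{1}{208} = \frac{774385}{208}$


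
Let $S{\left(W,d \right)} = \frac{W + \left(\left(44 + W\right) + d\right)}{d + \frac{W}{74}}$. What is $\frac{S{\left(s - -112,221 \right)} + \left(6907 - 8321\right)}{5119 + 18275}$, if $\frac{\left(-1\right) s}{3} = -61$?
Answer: $- \frac{11739208}{194743353} \approx -0.06028$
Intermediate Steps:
$s = 183$ ($s = \left(-3\right) \left(-61\right) = 183$)
$S{\left(W,d \right)} = \frac{44 + d + 2 W}{d + \frac{W}{74}}$ ($S{\left(W,d \right)} = \frac{W + \left(44 + W + d\right)}{d + W \frac{1}{74}} = \frac{44 + d + 2 W}{d + \frac{W}{74}}$)
$\frac{S{\left(s - -112,221 \right)} + \left(6907 - 8321\right)}{5119 + 18275} = \frac{\frac{74 \left(44 + 221 + 2 \left(183 - -112\right)\right)}{\left(183 - -112\right) + 74 \cdot 221} + \left(6907 - 8321\right)}{5119 + 18275} = \frac{\frac{74 \left(44 + 221 + 2 \left(183 + 112\right)\right)}{\left(183 + 112\right) + 16354} - 1414}{23394} = \left(\frac{74 \left(44 + 221 + 2 \cdot 295\right)}{295 + 16354} - 1414\right) \frac{1}{23394} = \left(\frac{74 \left(44 + 221 + 590\right)}{16649} - 1414\right) \frac{1}{23394} = \left(74 \cdot \frac{1}{16649} \cdot 855 - 1414\right) \frac{1}{23394} = \left(\frac{63270}{16649} - 1414\right) \frac{1}{23394} = \left(- \frac{23478416}{16649}\right) \frac{1}{23394} = - \frac{11739208}{194743353}$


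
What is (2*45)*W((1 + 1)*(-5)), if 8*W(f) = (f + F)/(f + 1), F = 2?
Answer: 10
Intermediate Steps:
W(f) = (2 + f)/(8*(1 + f)) (W(f) = ((f + 2)/(f + 1))/8 = ((2 + f)/(1 + f))/8 = (2 + f)/(8*(1 + f)))
(2*45)*W((1 + 1)*(-5)) = (2*45)*((2 + (1 + 1)*(-5))/(8*(1 + (1 + 1)*(-5)))) = 90*((2 + 2*(-5))/(8*(1 + 2*(-5)))) = 90*((2 - 10)/(8*(1 - 10))) = 90*((⅛)*(-8)/(-9)) = 90*((⅛)*(-⅑)*(-8)) = 90*(⅑) = 10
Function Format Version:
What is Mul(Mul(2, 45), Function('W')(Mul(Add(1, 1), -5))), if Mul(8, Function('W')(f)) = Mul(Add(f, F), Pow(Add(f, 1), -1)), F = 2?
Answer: 10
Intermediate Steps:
Function('W')(f) = Mul(Rational(1, 8), Pow(Add(1, f), -1), Add(2, f)) (Function('W')(f) = Mul(Rational(1, 8), Mul(Add(f, 2), Pow(Add(f, 1), -1))) = Mul(Rational(1, 8), Mul(Add(2, f), Pow(Add(1, f), -1))) = Mul(Rational(1, 8), Mul(Pow(Add(1, f), -1), Add(2, f))) = Mul(Rational(1, 8), Pow(Add(1, f), -1), Add(2, f)))
Mul(Mul(2, 45), Function('W')(Mul(Add(1, 1), -5))) = Mul(Mul(2, 45), Mul(Rational(1, 8), Pow(Add(1, Mul(Add(1, 1), -5)), -1), Add(2, Mul(Add(1, 1), -5)))) = Mul(90, Mul(Rational(1, 8), Pow(Add(1, Mul(2, -5)), -1), Add(2, Mul(2, -5)))) = Mul(90, Mul(Rational(1, 8), Pow(Add(1, -10), -1), Add(2, -10))) = Mul(90, Mul(Rational(1, 8), Pow(-9, -1), -8)) = Mul(90, Mul(Rational(1, 8), Rational(-1, 9), -8)) = Mul(90, Rational(1, 9)) = 10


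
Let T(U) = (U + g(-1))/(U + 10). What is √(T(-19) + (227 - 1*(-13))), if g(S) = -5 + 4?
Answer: 2*√545/3 ≈ 15.563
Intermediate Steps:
g(S) = -1
T(U) = (-1 + U)/(10 + U) (T(U) = (U - 1)/(U + 10) = (-1 + U)/(10 + U))
√(T(-19) + (227 - 1*(-13))) = √((-1 - 19)/(10 - 19) + (227 - 1*(-13))) = √(-20/(-9) + (227 + 13)) = √(-⅑*(-20) + 240) = √(20/9 + 240) = √(2180/9) = 2*√545/3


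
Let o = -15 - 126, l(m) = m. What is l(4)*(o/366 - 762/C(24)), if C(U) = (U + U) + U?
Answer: -8029/183 ≈ -43.874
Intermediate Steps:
o = -141
C(U) = 3*U (C(U) = 2*U + U = 3*U)
l(4)*(o/366 - 762/C(24)) = 4*(-141/366 - 762/(3*24)) = 4*(-141*1/366 - 762/72) = 4*(-47/122 - 762*1/72) = 4*(-47/122 - 127/12) = 4*(-8029/732) = -8029/183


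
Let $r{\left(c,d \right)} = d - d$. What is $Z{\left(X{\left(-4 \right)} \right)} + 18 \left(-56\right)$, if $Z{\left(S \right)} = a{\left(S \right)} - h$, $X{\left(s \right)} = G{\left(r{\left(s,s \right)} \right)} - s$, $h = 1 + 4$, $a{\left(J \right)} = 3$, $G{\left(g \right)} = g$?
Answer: $-1010$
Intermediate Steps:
$r{\left(c,d \right)} = 0$
$h = 5$
$X{\left(s \right)} = - s$ ($X{\left(s \right)} = 0 - s = - s$)
$Z{\left(S \right)} = -2$ ($Z{\left(S \right)} = 3 - 5 = -2$)
$Z{\left(X{\left(-4 \right)} \right)} + 18 \left(-56\right) = -2 + 18 \left(-56\right) = -2 - 1008 = -1010$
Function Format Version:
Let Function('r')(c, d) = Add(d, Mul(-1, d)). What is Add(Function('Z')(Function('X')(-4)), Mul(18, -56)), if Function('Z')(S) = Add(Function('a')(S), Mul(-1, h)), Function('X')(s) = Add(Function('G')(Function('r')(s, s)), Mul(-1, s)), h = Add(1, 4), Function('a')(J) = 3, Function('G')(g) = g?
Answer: -1010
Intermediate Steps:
Function('r')(c, d) = 0
h = 5
Function('X')(s) = Mul(-1, s) (Function('X')(s) = Add(0, Mul(-1, s)) = Mul(-1, s))
Function('Z')(S) = -2 (Function('Z')(S) = Add(3, Mul(-1, 5)) = Add(3, -5) = -2)
Add(Function('Z')(Function('X')(-4)), Mul(18, -56)) = Add(-2, Mul(18, -56)) = Add(-2, -1008) = -1010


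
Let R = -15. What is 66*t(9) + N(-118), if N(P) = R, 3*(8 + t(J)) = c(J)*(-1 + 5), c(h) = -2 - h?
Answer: -1511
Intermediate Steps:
t(J) = -32/3 - 4*J/3 (t(J) = -8 + ((-2 - J)*(-1 + 5))/3 = -8 + ((-2 - J)*4)/3 = -8 + (-8 - 4*J)/3 = -8 + (-8/3 - 4*J/3) = -32/3 - 4*J/3)
N(P) = -15
66*t(9) + N(-118) = 66*(-32/3 - 4/3*9) - 15 = 66*(-32/3 - 12) - 15 = 66*(-68/3) - 15 = -1496 - 15 = -1511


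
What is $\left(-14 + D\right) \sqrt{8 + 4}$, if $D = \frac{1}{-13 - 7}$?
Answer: $- \frac{281 \sqrt{3}}{10} \approx -48.671$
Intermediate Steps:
$D = - \frac{1}{20}$ ($D = \frac{1}{-20} = - \frac{1}{20} \approx -0.05$)
$\left(-14 + D\right) \sqrt{8 + 4} = \left(-14 - \frac{1}{20}\right) \sqrt{8 + 4} = - \frac{281 \sqrt{12}}{20} = - \frac{281 \cdot 2 \sqrt{3}}{20} = - \frac{281 \sqrt{3}}{10}$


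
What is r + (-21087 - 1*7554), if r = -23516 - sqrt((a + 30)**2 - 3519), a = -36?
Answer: -52157 - 9*I*sqrt(43) ≈ -52157.0 - 59.017*I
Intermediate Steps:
r = -23516 - 9*I*sqrt(43) (r = -23516 - sqrt((-36 + 30)**2 - 3519) = -23516 - sqrt((-6)**2 - 3519) = -23516 - sqrt(36 - 3519) = -23516 - sqrt(-3483) = -23516 - 9*I*sqrt(43) ≈ -23516.0 - 59.017*I)
r + (-21087 - 1*7554) = (-23516 - 9*I*sqrt(43)) + (-21087 - 1*7554) = (-23516 - 9*I*sqrt(43)) + (-21087 - 7554) = (-23516 - 9*I*sqrt(43)) - 28641 = -52157 - 9*I*sqrt(43)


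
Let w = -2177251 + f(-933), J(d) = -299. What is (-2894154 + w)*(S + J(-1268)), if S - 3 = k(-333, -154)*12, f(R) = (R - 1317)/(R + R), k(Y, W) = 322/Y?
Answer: 53852141467520/34521 ≈ 1.5600e+9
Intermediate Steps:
f(R) = (-1317 + R)/(2*R) (f(R) = (-1317 + R)/((2*R)) = (-1317 + R)*(1/(2*R)) = (-1317 + R)/(2*R))
S = -955/111 (S = 3 + (322/(-333))*12 = 3 + (322*(-1/333))*12 = 3 - 322/333*12 = 3 - 1288/111 = -955/111 ≈ -8.6036)
w = -677124686/311 (w = -2177251 + (½)*(-1317 - 933)/(-933) = -2177251 + (½)*(-1/933)*(-2250) = -2177251 + 375/311 = -677124686/311 ≈ -2.1772e+6)
(-2894154 + w)*(S + J(-1268)) = (-2894154 - 677124686/311)*(-955/111 - 299) = -1577206580/311*(-34144/111) = 53852141467520/34521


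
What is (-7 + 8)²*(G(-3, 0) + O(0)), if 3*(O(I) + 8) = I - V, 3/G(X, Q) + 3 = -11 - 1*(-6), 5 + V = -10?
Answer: -27/8 ≈ -3.3750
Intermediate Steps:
V = -15 (V = -5 - 10 = -15)
G(X, Q) = -3/8 (G(X, Q) = 3/(-3 + (-11 - 1*(-6))) = 3/(-3 + (-11 + 6)) = 3/(-3 - 5) = 3/(-8) = 3*(-⅛) = -3/8)
O(I) = -3 + I/3 (O(I) = -8 + (I - 1*(-15))/3 = -8 + (I + 15)/3 = -8 + (15 + I)/3 = -8 + (5 + I/3) = -3 + I/3)
(-7 + 8)²*(G(-3, 0) + O(0)) = (-7 + 8)²*(-3/8 + (-3 + (⅓)*0)) = 1²*(-3/8 + (-3 + 0)) = 1*(-3/8 - 3) = 1*(-27/8) = -27/8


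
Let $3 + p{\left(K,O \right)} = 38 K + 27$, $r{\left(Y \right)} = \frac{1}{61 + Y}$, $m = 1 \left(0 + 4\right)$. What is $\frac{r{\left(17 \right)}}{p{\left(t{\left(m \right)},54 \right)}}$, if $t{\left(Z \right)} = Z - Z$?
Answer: $\frac{1}{1872} \approx 0.00053419$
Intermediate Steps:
$m = 4$ ($m = 1 \cdot 4 = 4$)
$t{\left(Z \right)} = 0$
$p{\left(K,O \right)} = 24 + 38 K$ ($p{\left(K,O \right)} = -3 + \left(38 K + 27\right) = -3 + \left(27 + 38 K\right) = 24 + 38 K$)
$\frac{r{\left(17 \right)}}{p{\left(t{\left(m \right)},54 \right)}} = \frac{1}{\left(61 + 17\right) \left(24 + 38 \cdot 0\right)} = \frac{1}{78 \left(24 + 0\right)} = \frac{1}{78 \cdot 24} = \frac{1}{78} \cdot \frac{1}{24} = \frac{1}{1872}$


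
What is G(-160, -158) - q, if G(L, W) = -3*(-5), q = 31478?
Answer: -31463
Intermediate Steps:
G(L, W) = 15
G(-160, -158) - q = 15 - 1*31478 = 15 - 31478 = -31463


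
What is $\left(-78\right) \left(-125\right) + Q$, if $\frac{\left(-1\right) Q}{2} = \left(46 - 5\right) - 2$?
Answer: $9672$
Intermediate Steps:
$Q = -78$ ($Q = - 2 \left(\left(46 - 5\right) - 2\right) = - 2 \left(41 - 2\right) = \left(-2\right) 39 = -78$)
$\left(-78\right) \left(-125\right) + Q = \left(-78\right) \left(-125\right) - 78 = 9750 - 78 = 9672$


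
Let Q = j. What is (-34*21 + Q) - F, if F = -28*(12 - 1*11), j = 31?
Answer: -655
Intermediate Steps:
Q = 31
F = -28 (F = -28*(12 - 11) = -28*1 = -28)
(-34*21 + Q) - F = (-34*21 + 31) - 1*(-28) = (-714 + 31) + 28 = -683 + 28 = -655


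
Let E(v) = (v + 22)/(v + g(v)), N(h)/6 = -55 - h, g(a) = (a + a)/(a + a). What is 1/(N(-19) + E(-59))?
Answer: -58/12491 ≈ -0.0046433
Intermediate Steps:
g(a) = 1 (g(a) = (2*a)/((2*a)) = (2*a)*(1/(2*a)) = 1)
N(h) = -330 - 6*h (N(h) = 6*(-55 - h) = -330 - 6*h)
E(v) = (22 + v)/(1 + v) (E(v) = (v + 22)/(v + 1) = (22 + v)/(1 + v))
1/(N(-19) + E(-59)) = 1/((-330 - 6*(-19)) + (22 - 59)/(1 - 59)) = 1/((-330 + 114) - 37/(-58)) = 1/(-216 - 1/58*(-37)) = 1/(-216 + 37/58) = 1/(-12491/58) = -58/12491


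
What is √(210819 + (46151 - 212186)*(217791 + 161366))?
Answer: 2*I*√15738280419 ≈ 2.509e+5*I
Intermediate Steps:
√(210819 + (46151 - 212186)*(217791 + 161366)) = √(210819 - 166035*379157) = √(210819 - 62953332495) = √(-62953121676) = 2*I*√15738280419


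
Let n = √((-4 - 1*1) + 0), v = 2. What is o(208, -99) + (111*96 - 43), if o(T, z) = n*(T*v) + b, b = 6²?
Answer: 10649 + 416*I*√5 ≈ 10649.0 + 930.2*I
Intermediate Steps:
b = 36
n = I*√5 (n = √((-4 - 1) + 0) = √(-5 + 0) = √(-5) = I*√5 ≈ 2.2361*I)
o(T, z) = 36 + 2*I*T*√5 (o(T, z) = (I*√5)*(T*2) + 36 = (I*√5)*(2*T) + 36 = 2*I*T*√5 + 36 = 36 + 2*I*T*√5)
o(208, -99) + (111*96 - 43) = (36 + 2*I*208*√5) + (111*96 - 43) = (36 + 416*I*√5) + (10656 - 43) = (36 + 416*I*√5) + 10613 = 10649 + 416*I*√5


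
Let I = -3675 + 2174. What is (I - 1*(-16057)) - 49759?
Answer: -35203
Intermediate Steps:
I = -1501
(I - 1*(-16057)) - 49759 = (-1501 - 1*(-16057)) - 49759 = (-1501 + 16057) - 49759 = 14556 - 49759 = -35203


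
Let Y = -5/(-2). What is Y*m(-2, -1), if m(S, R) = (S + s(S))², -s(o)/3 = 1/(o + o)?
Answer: 125/32 ≈ 3.9063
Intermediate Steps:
s(o) = -3/(2*o) (s(o) = -3/(o + o) = -3*1/(2*o) = -3/(2*o))
m(S, R) = (S - 3/(2*S))²
Y = 5/2 (Y = -5*(-½) = 5/2 ≈ 2.5000)
Y*m(-2, -1) = 5*(-2 - 3/2/(-2))²/2 = 5*(-2 - 3/2*(-½))²/2 = 5*(-2 + ¾)²/2 = 5*(-5/4)²/2 = (5/2)*(25/16) = 125/32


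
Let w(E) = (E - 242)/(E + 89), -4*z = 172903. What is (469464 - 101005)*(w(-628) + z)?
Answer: -4905307141969/308 ≈ -1.5926e+10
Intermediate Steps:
z = -172903/4 (z = -¼*172903 = -172903/4 ≈ -43226.)
w(E) = (-242 + E)/(89 + E)
(469464 - 101005)*(w(-628) + z) = (469464 - 101005)*((-242 - 628)/(89 - 628) - 172903/4) = 368459*(-870/(-539) - 172903/4) = 368459*(-1/539*(-870) - 172903/4) = 368459*(870/539 - 172903/4) = 368459*(-93191237/2156) = -4905307141969/308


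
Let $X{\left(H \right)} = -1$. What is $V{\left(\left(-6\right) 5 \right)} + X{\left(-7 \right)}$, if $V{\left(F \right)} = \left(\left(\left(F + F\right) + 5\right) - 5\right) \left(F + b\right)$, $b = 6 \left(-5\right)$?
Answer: $3599$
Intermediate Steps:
$b = -30$
$V{\left(F \right)} = 2 F \left(-30 + F\right)$ ($V{\left(F \right)} = \left(\left(\left(F + F\right) + 5\right) - 5\right) \left(F - 30\right) = \left(\left(2 F + 5\right) - 5\right) \left(-30 + F\right) = \left(\left(5 + 2 F\right) - 5\right) \left(-30 + F\right) = 2 F \left(-30 + F\right)$)
$V{\left(\left(-6\right) 5 \right)} + X{\left(-7 \right)} = 2 \left(\left(-6\right) 5\right) \left(-30 - 30\right) - 1 = 2 \left(-30\right) \left(-30 - 30\right) - 1 = 2 \left(-30\right) \left(-60\right) - 1 = 3600 - 1 = 3599$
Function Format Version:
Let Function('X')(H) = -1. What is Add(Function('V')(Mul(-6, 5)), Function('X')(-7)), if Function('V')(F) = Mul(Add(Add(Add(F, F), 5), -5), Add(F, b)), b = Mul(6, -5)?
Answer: 3599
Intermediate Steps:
b = -30
Function('V')(F) = Mul(2, F, Add(-30, F)) (Function('V')(F) = Mul(Add(Add(Add(F, F), 5), -5), Add(F, -30)) = Mul(Add(Add(Mul(2, F), 5), -5), Add(-30, F)) = Mul(Add(Add(5, Mul(2, F)), -5), Add(-30, F)) = Mul(Mul(2, F), Add(-30, F)) = Mul(2, F, Add(-30, F)))
Add(Function('V')(Mul(-6, 5)), Function('X')(-7)) = Add(Mul(2, Mul(-6, 5), Add(-30, Mul(-6, 5))), -1) = Add(Mul(2, -30, Add(-30, -30)), -1) = Add(Mul(2, -30, -60), -1) = Add(3600, -1) = 3599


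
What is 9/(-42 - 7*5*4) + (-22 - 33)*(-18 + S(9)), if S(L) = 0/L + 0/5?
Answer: 180171/182 ≈ 989.95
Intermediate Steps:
S(L) = 0 (S(L) = 0 + 0*(⅕) = 0 + 0 = 0)
9/(-42 - 7*5*4) + (-22 - 33)*(-18 + S(9)) = 9/(-42 - 7*5*4) + (-22 - 33)*(-18 + 0) = 9/(-42 - 35*4) - 55*(-18) = 9/(-42 - 140) + 990 = 9/(-182) + 990 = -1/182*9 + 990 = -9/182 + 990 = 180171/182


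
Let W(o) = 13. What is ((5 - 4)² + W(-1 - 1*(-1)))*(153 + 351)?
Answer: 7056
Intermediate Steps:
((5 - 4)² + W(-1 - 1*(-1)))*(153 + 351) = ((5 - 4)² + 13)*(153 + 351) = (1² + 13)*504 = (1 + 13)*504 = 14*504 = 7056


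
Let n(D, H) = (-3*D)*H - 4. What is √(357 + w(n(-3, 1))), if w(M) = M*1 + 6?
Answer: 4*√23 ≈ 19.183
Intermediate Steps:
n(D, H) = -4 - 3*D*H (n(D, H) = -3*D*H - 4 = -4 - 3*D*H)
w(M) = 6 + M (w(M) = M + 6 = 6 + M)
√(357 + w(n(-3, 1))) = √(357 + (6 + (-4 - 3*(-3)*1))) = √(357 + (6 + (-4 + 9))) = √(357 + (6 + 5)) = √(357 + 11) = √368 = 4*√23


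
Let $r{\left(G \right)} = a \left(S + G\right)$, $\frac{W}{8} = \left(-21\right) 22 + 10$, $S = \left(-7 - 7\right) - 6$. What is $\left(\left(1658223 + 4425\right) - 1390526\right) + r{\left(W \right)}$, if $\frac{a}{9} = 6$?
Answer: $75778$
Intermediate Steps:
$a = 54$ ($a = 9 \cdot 6 = 54$)
$S = -20$ ($S = -14 - 6 = -20$)
$W = -3616$ ($W = 8 \left(\left(-21\right) 22 + 10\right) = 8 \left(-462 + 10\right) = 8 \left(-452\right) = -3616$)
$r{\left(G \right)} = -1080 + 54 G$ ($r{\left(G \right)} = 54 \left(-20 + G\right) = -1080 + 54 G$)
$\left(\left(1658223 + 4425\right) - 1390526\right) + r{\left(W \right)} = \left(\left(1658223 + 4425\right) - 1390526\right) + \left(-1080 + 54 \left(-3616\right)\right) = \left(1662648 - 1390526\right) - 196344 = 272122 - 196344 = 75778$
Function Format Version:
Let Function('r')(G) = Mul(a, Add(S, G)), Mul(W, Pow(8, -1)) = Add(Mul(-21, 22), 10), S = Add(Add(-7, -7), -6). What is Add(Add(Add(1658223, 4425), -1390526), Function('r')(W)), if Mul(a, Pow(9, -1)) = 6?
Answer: 75778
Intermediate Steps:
a = 54 (a = Mul(9, 6) = 54)
S = -20 (S = Add(-14, -6) = -20)
W = -3616 (W = Mul(8, Add(Mul(-21, 22), 10)) = Mul(8, Add(-462, 10)) = Mul(8, -452) = -3616)
Function('r')(G) = Add(-1080, Mul(54, G)) (Function('r')(G) = Mul(54, Add(-20, G)) = Add(-1080, Mul(54, G)))
Add(Add(Add(1658223, 4425), -1390526), Function('r')(W)) = Add(Add(Add(1658223, 4425), -1390526), Add(-1080, Mul(54, -3616))) = Add(Add(1662648, -1390526), Add(-1080, -195264)) = Add(272122, -196344) = 75778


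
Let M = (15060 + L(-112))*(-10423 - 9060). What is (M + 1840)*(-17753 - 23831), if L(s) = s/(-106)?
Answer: 646711642917312/53 ≈ 1.2202e+13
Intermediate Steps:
L(s) = -s/106 (L(s) = s*(-1/106) = -s/106)
M = -15552031988/53 (M = (15060 - 1/106*(-112))*(-10423 - 9060) = (15060 + 56/53)*(-19483) = (798236/53)*(-19483) = -15552031988/53 ≈ -2.9343e+8)
(M + 1840)*(-17753 - 23831) = (-15552031988/53 + 1840)*(-17753 - 23831) = -15551934468/53*(-41584) = 646711642917312/53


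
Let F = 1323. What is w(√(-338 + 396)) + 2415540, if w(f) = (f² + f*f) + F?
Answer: 2416979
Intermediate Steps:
w(f) = 1323 + 2*f² (w(f) = (f² + f*f) + 1323 = (f² + f²) + 1323 = 2*f² + 1323 = 1323 + 2*f²)
w(√(-338 + 396)) + 2415540 = (1323 + 2*(√(-338 + 396))²) + 2415540 = (1323 + 2*(√58)²) + 2415540 = (1323 + 2*58) + 2415540 = (1323 + 116) + 2415540 = 1439 + 2415540 = 2416979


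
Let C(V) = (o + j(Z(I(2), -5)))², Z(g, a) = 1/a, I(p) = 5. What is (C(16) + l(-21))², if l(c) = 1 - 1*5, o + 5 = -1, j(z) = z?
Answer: 741321/625 ≈ 1186.1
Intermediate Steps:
o = -6 (o = -5 - 1 = -6)
l(c) = -4 (l(c) = 1 - 5 = -4)
C(V) = 961/25 (C(V) = (-6 + 1/(-5))² = (-6 - ⅕)² = (-31/5)² = 961/25)
(C(16) + l(-21))² = (961/25 - 4)² = (861/25)² = 741321/625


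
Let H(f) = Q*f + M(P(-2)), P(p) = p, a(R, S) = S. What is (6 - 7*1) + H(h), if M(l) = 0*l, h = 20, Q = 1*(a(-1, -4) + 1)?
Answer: -61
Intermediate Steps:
Q = -3 (Q = 1*(-4 + 1) = 1*(-3) = -3)
M(l) = 0
H(f) = -3*f (H(f) = -3*f + 0 = -3*f)
(6 - 7*1) + H(h) = (6 - 7*1) - 3*20 = (6 - 7) - 60 = -1 - 60 = -61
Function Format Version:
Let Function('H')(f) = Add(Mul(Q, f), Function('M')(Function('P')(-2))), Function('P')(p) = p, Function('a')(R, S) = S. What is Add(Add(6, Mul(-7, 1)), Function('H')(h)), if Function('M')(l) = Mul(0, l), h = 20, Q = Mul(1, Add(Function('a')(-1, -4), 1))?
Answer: -61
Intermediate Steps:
Q = -3 (Q = Mul(1, Add(-4, 1)) = Mul(1, -3) = -3)
Function('M')(l) = 0
Function('H')(f) = Mul(-3, f) (Function('H')(f) = Add(Mul(-3, f), 0) = Mul(-3, f))
Add(Add(6, Mul(-7, 1)), Function('H')(h)) = Add(Add(6, Mul(-7, 1)), Mul(-3, 20)) = Add(Add(6, -7), -60) = Add(-1, -60) = -61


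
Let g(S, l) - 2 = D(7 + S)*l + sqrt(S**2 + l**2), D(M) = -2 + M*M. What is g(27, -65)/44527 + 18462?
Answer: 821982466/44527 + sqrt(4954)/44527 ≈ 18460.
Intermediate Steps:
D(M) = -2 + M**2
g(S, l) = 2 + sqrt(S**2 + l**2) + l*(-2 + (7 + S)**2) (g(S, l) = 2 + ((-2 + (7 + S)**2)*l + sqrt(S**2 + l**2)) = 2 + (l*(-2 + (7 + S)**2) + sqrt(S**2 + l**2)) = 2 + (sqrt(S**2 + l**2) + l*(-2 + (7 + S)**2)) = 2 + sqrt(S**2 + l**2) + l*(-2 + (7 + S)**2))
g(27, -65)/44527 + 18462 = (2 + sqrt(27**2 + (-65)**2) - 65*(-2 + (7 + 27)**2))/44527 + 18462 = (2 + sqrt(729 + 4225) - 65*(-2 + 34**2))*(1/44527) + 18462 = (2 + sqrt(4954) - 65*(-2 + 1156))*(1/44527) + 18462 = (2 + sqrt(4954) - 65*1154)*(1/44527) + 18462 = (2 + sqrt(4954) - 75010)*(1/44527) + 18462 = (-75008 + sqrt(4954))*(1/44527) + 18462 = (-75008/44527 + sqrt(4954)/44527) + 18462 = 821982466/44527 + sqrt(4954)/44527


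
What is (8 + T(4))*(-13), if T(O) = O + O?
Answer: -208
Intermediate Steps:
T(O) = 2*O
(8 + T(4))*(-13) = (8 + 2*4)*(-13) = (8 + 8)*(-13) = 16*(-13) = -208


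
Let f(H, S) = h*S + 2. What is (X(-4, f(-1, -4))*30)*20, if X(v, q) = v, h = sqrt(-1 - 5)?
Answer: -2400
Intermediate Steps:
h = I*sqrt(6) (h = sqrt(-6) = I*sqrt(6) ≈ 2.4495*I)
f(H, S) = 2 + I*S*sqrt(6) (f(H, S) = (I*sqrt(6))*S + 2 = I*S*sqrt(6) + 2 = 2 + I*S*sqrt(6))
(X(-4, f(-1, -4))*30)*20 = -4*30*20 = -120*20 = -2400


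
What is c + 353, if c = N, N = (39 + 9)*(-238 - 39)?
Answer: -12943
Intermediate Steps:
N = -13296 (N = 48*(-277) = -13296)
c = -13296
c + 353 = -13296 + 353 = -12943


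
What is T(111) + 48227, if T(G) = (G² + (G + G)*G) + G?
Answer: 85301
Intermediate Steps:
T(G) = G + 3*G² (T(G) = (G² + (2*G)*G) + G = (G² + 2*G²) + G = 3*G² + G = G + 3*G²)
T(111) + 48227 = 111*(1 + 3*111) + 48227 = 111*(1 + 333) + 48227 = 111*334 + 48227 = 37074 + 48227 = 85301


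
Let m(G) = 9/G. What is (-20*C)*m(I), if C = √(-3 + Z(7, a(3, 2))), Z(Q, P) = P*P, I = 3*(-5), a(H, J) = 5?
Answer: 12*√22 ≈ 56.285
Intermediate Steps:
I = -15
Z(Q, P) = P²
C = √22 (C = √(-3 + 5²) = √(-3 + 25) = √22 ≈ 4.6904)
(-20*C)*m(I) = (-20*√22)*(9/(-15)) = (-20*√22)*(9*(-1/15)) = -20*√22*(-⅗) = 12*√22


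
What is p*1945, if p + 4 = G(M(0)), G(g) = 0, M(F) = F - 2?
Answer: -7780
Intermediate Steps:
M(F) = -2 + F
p = -4 (p = -4 + 0 = -4)
p*1945 = -4*1945 = -7780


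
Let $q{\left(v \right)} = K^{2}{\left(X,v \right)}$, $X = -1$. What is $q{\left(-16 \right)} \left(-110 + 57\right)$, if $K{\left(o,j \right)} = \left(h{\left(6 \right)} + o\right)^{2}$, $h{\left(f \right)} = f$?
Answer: $-33125$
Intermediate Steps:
$K{\left(o,j \right)} = \left(6 + o\right)^{2}$
$q{\left(v \right)} = 625$ ($q{\left(v \right)} = \left(\left(6 - 1\right)^{2}\right)^{2} = \left(5^{2}\right)^{2} = 25^{2} = 625$)
$q{\left(-16 \right)} \left(-110 + 57\right) = 625 \left(-110 + 57\right) = 625 \left(-53\right) = -33125$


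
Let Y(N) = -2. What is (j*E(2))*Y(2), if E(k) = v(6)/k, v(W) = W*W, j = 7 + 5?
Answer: -432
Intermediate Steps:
j = 12
v(W) = W²
E(k) = 36/k (E(k) = 6²/k = 36/k)
(j*E(2))*Y(2) = (12*(36/2))*(-2) = (12*(36*(½)))*(-2) = (12*18)*(-2) = 216*(-2) = -432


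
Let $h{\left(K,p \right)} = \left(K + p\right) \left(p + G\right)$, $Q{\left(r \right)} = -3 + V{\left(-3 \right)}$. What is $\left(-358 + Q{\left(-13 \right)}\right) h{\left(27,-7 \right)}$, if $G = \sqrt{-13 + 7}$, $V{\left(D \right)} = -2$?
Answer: $50820 - 7260 i \sqrt{6} \approx 50820.0 - 17783.0 i$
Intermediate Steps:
$Q{\left(r \right)} = -5$ ($Q{\left(r \right)} = -3 - 2 = -5$)
$G = i \sqrt{6}$ ($G = \sqrt{-6} = i \sqrt{6} \approx 2.4495 i$)
$h{\left(K,p \right)} = \left(K + p\right) \left(p + i \sqrt{6}\right)$
$\left(-358 + Q{\left(-13 \right)}\right) h{\left(27,-7 \right)} = \left(-358 - 5\right) \left(\left(-7\right)^{2} + 27 \left(-7\right) + i 27 \sqrt{6} + i \left(-7\right) \sqrt{6}\right) = - 363 \left(49 - 189 + 27 i \sqrt{6} - 7 i \sqrt{6}\right) = - 363 \left(-140 + 20 i \sqrt{6}\right) = 50820 - 7260 i \sqrt{6}$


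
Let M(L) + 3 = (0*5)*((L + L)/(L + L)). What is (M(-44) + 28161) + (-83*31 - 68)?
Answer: 25517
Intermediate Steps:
M(L) = -3 (M(L) = -3 + (0*5)*((L + L)/(L + L)) = -3 + 0*((2*L)/((2*L))) = -3 + 0*((2*L)*(1/(2*L))) = -3 + 0*1 = -3 + 0 = -3)
(M(-44) + 28161) + (-83*31 - 68) = (-3 + 28161) + (-83*31 - 68) = 28158 + (-2573 - 68) = 28158 - 2641 = 25517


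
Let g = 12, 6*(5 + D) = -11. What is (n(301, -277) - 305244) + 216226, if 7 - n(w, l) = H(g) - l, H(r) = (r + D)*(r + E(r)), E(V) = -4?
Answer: -267988/3 ≈ -89329.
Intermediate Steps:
D = -41/6 (D = -5 + (⅙)*(-11) = -5 - 11/6 = -41/6 ≈ -6.8333)
H(r) = (-4 + r)*(-41/6 + r) (H(r) = (r - 41/6)*(r - 4) = (-41/6 + r)*(-4 + r) = (-4 + r)*(-41/6 + r))
n(w, l) = -103/3 + l (n(w, l) = 7 - ((82/3 + 12² - 65/6*12) - l) = 7 - ((82/3 + 144 - 130) - l) = 7 - (124/3 - l) = 7 + (-124/3 + l) = -103/3 + l)
(n(301, -277) - 305244) + 216226 = ((-103/3 - 277) - 305244) + 216226 = (-934/3 - 305244) + 216226 = -916666/3 + 216226 = -267988/3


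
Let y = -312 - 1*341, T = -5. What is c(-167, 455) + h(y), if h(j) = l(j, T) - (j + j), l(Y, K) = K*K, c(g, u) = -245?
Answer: 1086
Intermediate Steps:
l(Y, K) = K²
y = -653 (y = -312 - 341 = -653)
h(j) = 25 - 2*j (h(j) = (-5)² - (j + j) = 25 - 2*j)
c(-167, 455) + h(y) = -245 + (25 - 2*(-653)) = -245 + (25 + 1306) = -245 + 1331 = 1086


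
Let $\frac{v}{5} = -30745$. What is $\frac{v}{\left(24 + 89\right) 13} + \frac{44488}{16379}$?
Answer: $- \frac{188654531}{1850827} \approx -101.93$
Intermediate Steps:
$v = -153725$ ($v = 5 \left(-30745\right) = -153725$)
$\frac{v}{\left(24 + 89\right) 13} + \frac{44488}{16379} = - \frac{153725}{\left(24 + 89\right) 13} + \frac{44488}{16379} = - \frac{153725}{113 \cdot 13} + 44488 \cdot \frac{1}{16379} = - \frac{153725}{1469} + \frac{44488}{16379} = \left(-153725\right) \frac{1}{1469} + \frac{44488}{16379} = - \frac{11825}{113} + \frac{44488}{16379} = - \frac{188654531}{1850827}$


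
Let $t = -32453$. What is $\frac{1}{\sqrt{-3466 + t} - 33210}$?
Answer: $- \frac{3690}{122548891} - \frac{i \sqrt{3991}}{367646673} \approx -3.011 \cdot 10^{-5} - 1.7183 \cdot 10^{-7} i$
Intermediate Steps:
$\frac{1}{\sqrt{-3466 + t} - 33210} = \frac{1}{\sqrt{-3466 - 32453} - 33210} = \frac{1}{\sqrt{-35919} - 33210} = \frac{1}{3 i \sqrt{3991} - 33210} = \frac{1}{-33210 + 3 i \sqrt{3991}}$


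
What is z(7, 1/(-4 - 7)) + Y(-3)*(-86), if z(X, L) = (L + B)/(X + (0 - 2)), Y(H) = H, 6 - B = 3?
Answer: 14222/55 ≈ 258.58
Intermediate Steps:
B = 3 (B = 6 - 1*3 = 6 - 3 = 3)
z(X, L) = (3 + L)/(-2 + X) (z(X, L) = (L + 3)/(X + (0 - 2)) = (3 + L)/(X - 2) = (3 + L)/(-2 + X))
z(7, 1/(-4 - 7)) + Y(-3)*(-86) = (3 + 1/(-4 - 7))/(-2 + 7) - 3*(-86) = (3 + 1/(-11))/5 + 258 = (3 - 1/11)/5 + 258 = (⅕)*(32/11) + 258 = 32/55 + 258 = 14222/55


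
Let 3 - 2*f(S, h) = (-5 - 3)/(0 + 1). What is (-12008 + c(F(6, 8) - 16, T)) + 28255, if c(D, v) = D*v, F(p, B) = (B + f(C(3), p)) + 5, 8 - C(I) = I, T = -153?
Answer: 31729/2 ≈ 15865.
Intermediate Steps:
C(I) = 8 - I
f(S, h) = 11/2 (f(S, h) = 3/2 - (-5 - 3)/(2*(0 + 1)) = 3/2 - (-4)/1 = 3/2 - (-4) = 3/2 - ½*(-8) = 3/2 + 4 = 11/2)
F(p, B) = 21/2 + B (F(p, B) = (B + 11/2) + 5 = (11/2 + B) + 5 = 21/2 + B)
(-12008 + c(F(6, 8) - 16, T)) + 28255 = (-12008 + ((21/2 + 8) - 16)*(-153)) + 28255 = (-12008 + (37/2 - 16)*(-153)) + 28255 = (-12008 + (5/2)*(-153)) + 28255 = (-12008 - 765/2) + 28255 = -24781/2 + 28255 = 31729/2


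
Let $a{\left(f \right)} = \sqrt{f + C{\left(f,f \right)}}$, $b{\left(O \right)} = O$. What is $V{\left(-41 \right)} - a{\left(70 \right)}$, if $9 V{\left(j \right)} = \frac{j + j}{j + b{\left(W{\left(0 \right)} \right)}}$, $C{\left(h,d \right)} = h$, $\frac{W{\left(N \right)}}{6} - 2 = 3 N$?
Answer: $\frac{82}{261} - 2 \sqrt{35} \approx -11.518$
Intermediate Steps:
$W{\left(N \right)} = 12 + 18 N$ ($W{\left(N \right)} = 12 + 6 \cdot 3 N = 12 + 18 N$)
$V{\left(j \right)} = \frac{2 j}{9 \left(12 + j\right)}$ ($V{\left(j \right)} = \frac{\left(j + j\right) \frac{1}{j + \left(12 + 18 \cdot 0\right)}}{9} = \frac{2 j \frac{1}{j + \left(12 + 0\right)}}{9} = \frac{2 j \frac{1}{j + 12}}{9} = \frac{2 j \frac{1}{12 + j}}{9} = \frac{2 j}{9 \left(12 + j\right)}$)
$a{\left(f \right)} = \sqrt{2} \sqrt{f}$ ($a{\left(f \right)} = \sqrt{f + f} = \sqrt{2 f} = \sqrt{2} \sqrt{f}$)
$V{\left(-41 \right)} - a{\left(70 \right)} = \frac{2}{9} \left(-41\right) \frac{1}{12 - 41} - \sqrt{2} \sqrt{70} = \frac{2}{9} \left(-41\right) \frac{1}{-29} - 2 \sqrt{35} = \frac{2}{9} \left(-41\right) \left(- \frac{1}{29}\right) - 2 \sqrt{35} = \frac{82}{261} - 2 \sqrt{35}$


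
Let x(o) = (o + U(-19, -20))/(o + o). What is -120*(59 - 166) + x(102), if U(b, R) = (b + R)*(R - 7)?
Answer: 873505/68 ≈ 12846.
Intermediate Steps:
U(b, R) = (-7 + R)*(R + b) (U(b, R) = (R + b)*(-7 + R) = (-7 + R)*(R + b))
x(o) = (1053 + o)/(2*o) (x(o) = (o + ((-20)² - 7*(-20) - 7*(-19) - 20*(-19)))/(o + o) = (o + (400 + 140 + 133 + 380))/((2*o)) = (o + 1053)*(1/(2*o)) = (1053 + o)*(1/(2*o)) = (1053 + o)/(2*o))
-120*(59 - 166) + x(102) = -120*(59 - 166) + (½)*(1053 + 102)/102 = -120*(-107) + (½)*(1/102)*1155 = 12840 + 385/68 = 873505/68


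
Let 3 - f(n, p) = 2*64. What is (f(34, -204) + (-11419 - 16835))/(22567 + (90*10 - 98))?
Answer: -28379/23369 ≈ -1.2144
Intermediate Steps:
f(n, p) = -125 (f(n, p) = 3 - 2*64 = 3 - 1*128 = 3 - 128 = -125)
(f(34, -204) + (-11419 - 16835))/(22567 + (90*10 - 98)) = (-125 + (-11419 - 16835))/(22567 + (90*10 - 98)) = (-125 - 28254)/(22567 + (900 - 98)) = -28379/(22567 + 802) = -28379/23369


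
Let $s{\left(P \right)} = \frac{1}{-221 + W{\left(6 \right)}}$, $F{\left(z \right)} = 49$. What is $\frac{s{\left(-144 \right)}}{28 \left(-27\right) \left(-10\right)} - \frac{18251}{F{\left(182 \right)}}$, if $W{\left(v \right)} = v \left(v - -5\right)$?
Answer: $- \frac{3055217407}{8202600} \approx -372.47$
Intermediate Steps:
$W{\left(v \right)} = v \left(5 + v\right)$ ($W{\left(v \right)} = v \left(v + 5\right) = v \left(5 + v\right)$)
$s{\left(P \right)} = - \frac{1}{155}$ ($s{\left(P \right)} = \frac{1}{-221 + 6 \left(5 + 6\right)} = \frac{1}{-221 + 6 \cdot 11} = \frac{1}{-221 + 66} = \frac{1}{-155} = - \frac{1}{155}$)
$\frac{s{\left(-144 \right)}}{28 \left(-27\right) \left(-10\right)} - \frac{18251}{F{\left(182 \right)}} = - \frac{1}{155 \cdot 28 \left(-27\right) \left(-10\right)} - \frac{18251}{49} = - \frac{1}{155 \left(\left(-756\right) \left(-10\right)\right)} - \frac{18251}{49} = - \frac{1}{155 \cdot 7560} - \frac{18251}{49} = \left(- \frac{1}{155}\right) \frac{1}{7560} - \frac{18251}{49} = - \frac{1}{1171800} - \frac{18251}{49} = - \frac{3055217407}{8202600}$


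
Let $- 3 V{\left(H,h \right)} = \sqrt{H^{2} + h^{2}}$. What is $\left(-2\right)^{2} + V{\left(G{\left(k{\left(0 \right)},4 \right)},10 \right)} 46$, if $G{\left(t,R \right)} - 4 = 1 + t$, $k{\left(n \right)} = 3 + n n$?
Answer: $4 - \frac{92 \sqrt{41}}{3} \approx -192.36$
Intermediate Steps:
$k{\left(n \right)} = 3 + n^{2}$
$G{\left(t,R \right)} = 5 + t$ ($G{\left(t,R \right)} = 4 + \left(1 + t\right) = 5 + t$)
$V{\left(H,h \right)} = - \frac{\sqrt{H^{2} + h^{2}}}{3}$
$\left(-2\right)^{2} + V{\left(G{\left(k{\left(0 \right)},4 \right)},10 \right)} 46 = \left(-2\right)^{2} + - \frac{\sqrt{\left(5 + \left(3 + 0^{2}\right)\right)^{2} + 10^{2}}}{3} \cdot 46 = 4 + - \frac{\sqrt{\left(5 + \left(3 + 0\right)\right)^{2} + 100}}{3} \cdot 46 = 4 + - \frac{\sqrt{\left(5 + 3\right)^{2} + 100}}{3} \cdot 46 = 4 + - \frac{\sqrt{8^{2} + 100}}{3} \cdot 46 = 4 + - \frac{\sqrt{64 + 100}}{3} \cdot 46 = 4 + - \frac{\sqrt{164}}{3} \cdot 46 = 4 + - \frac{2 \sqrt{41}}{3} \cdot 46 = 4 - \frac{92 \sqrt{41}}{3}$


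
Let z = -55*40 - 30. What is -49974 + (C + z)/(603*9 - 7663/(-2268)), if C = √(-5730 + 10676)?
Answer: -615489789066/12316099 + 2268*√4946/12316099 ≈ -49974.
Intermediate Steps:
C = √4946 ≈ 70.328
z = -2230 (z = -2200 - 30 = -2230)
-49974 + (C + z)/(603*9 - 7663/(-2268)) = -49974 + (√4946 - 2230)/(603*9 - 7663/(-2268)) = -49974 + (-2230 + √4946)/(5427 - 7663*(-1/2268)) = -49974 + (-2230 + √4946)/(5427 + 7663/2268) = -49974 + (-2230 + √4946)/(12316099/2268) = -49974 + (-2230 + √4946)*(2268/12316099) = -49974 + (-5057640/12316099 + 2268*√4946/12316099) = -615489789066/12316099 + 2268*√4946/12316099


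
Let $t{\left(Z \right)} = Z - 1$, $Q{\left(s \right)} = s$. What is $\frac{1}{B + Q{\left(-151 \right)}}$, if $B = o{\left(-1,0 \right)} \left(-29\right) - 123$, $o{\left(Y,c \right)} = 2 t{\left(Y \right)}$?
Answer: $- \frac{1}{158} \approx -0.0063291$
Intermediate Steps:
$t{\left(Z \right)} = -1 + Z$
$o{\left(Y,c \right)} = -2 + 2 Y$ ($o{\left(Y,c \right)} = 2 \left(-1 + Y\right) = -2 + 2 Y$)
$B = -7$ ($B = \left(-2 + 2 \left(-1\right)\right) \left(-29\right) - 123 = \left(-2 - 2\right) \left(-29\right) - 123 = \left(-4\right) \left(-29\right) - 123 = 116 - 123 = -7$)
$\frac{1}{B + Q{\left(-151 \right)}} = \frac{1}{-7 - 151} = \frac{1}{-158} = - \frac{1}{158}$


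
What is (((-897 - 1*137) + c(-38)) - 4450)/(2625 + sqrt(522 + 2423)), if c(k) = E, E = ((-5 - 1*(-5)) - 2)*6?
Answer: -360675/172192 + 687*sqrt(2945)/860960 ≈ -2.0513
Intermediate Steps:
E = -12 (E = ((-5 + 5) - 2)*6 = (0 - 2)*6 = -2*6 = -12)
c(k) = -12
(((-897 - 1*137) + c(-38)) - 4450)/(2625 + sqrt(522 + 2423)) = (((-897 - 1*137) - 12) - 4450)/(2625 + sqrt(522 + 2423)) = (((-897 - 137) - 12) - 4450)/(2625 + sqrt(2945)) = ((-1034 - 12) - 4450)/(2625 + sqrt(2945)) = (-1046 - 4450)/(2625 + sqrt(2945)) = -5496/(2625 + sqrt(2945))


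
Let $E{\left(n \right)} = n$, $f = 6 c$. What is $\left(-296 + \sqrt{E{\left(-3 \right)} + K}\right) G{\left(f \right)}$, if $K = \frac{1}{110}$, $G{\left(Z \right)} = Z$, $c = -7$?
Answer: $12432 - \frac{21 i \sqrt{36190}}{55} \approx 12432.0 - 72.636 i$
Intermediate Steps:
$f = -42$ ($f = 6 \left(-7\right) = -42$)
$K = \frac{1}{110} \approx 0.0090909$
$\left(-296 + \sqrt{E{\left(-3 \right)} + K}\right) G{\left(f \right)} = \left(-296 + \sqrt{-3 + \frac{1}{110}}\right) \left(-42\right) = \left(-296 + \sqrt{- \frac{329}{110}}\right) \left(-42\right) = \left(-296 + \frac{i \sqrt{36190}}{110}\right) \left(-42\right) = 12432 - \frac{21 i \sqrt{36190}}{55}$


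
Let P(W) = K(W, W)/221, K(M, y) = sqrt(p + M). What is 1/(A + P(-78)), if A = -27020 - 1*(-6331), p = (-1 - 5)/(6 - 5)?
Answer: -1010471449/20905643808445 - 442*I*sqrt(21)/20905643808445 ≈ -4.8335e-5 - 9.6888e-11*I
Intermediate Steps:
p = -6 (p = -6/1 = -6*1 = -6)
K(M, y) = sqrt(-6 + M)
P(W) = sqrt(-6 + W)/221
A = -20689 (A = -27020 + 6331 = -20689)
1/(A + P(-78)) = 1/(-20689 + sqrt(-6 - 78)/221) = 1/(-20689 + sqrt(-84)/221) = 1/(-20689 + (2*I*sqrt(21))/221) = 1/(-20689 + 2*I*sqrt(21)/221)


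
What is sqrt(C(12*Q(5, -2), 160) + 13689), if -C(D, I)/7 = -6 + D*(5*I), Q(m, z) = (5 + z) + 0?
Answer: I*sqrt(187869) ≈ 433.44*I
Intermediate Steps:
Q(m, z) = 5 + z
C(D, I) = 42 - 35*D*I (C(D, I) = -7*(-6 + D*(5*I)) = -7*(-6 + 5*D*I) = 42 - 35*D*I)
sqrt(C(12*Q(5, -2), 160) + 13689) = sqrt((42 - 35*12*(5 - 2)*160) + 13689) = sqrt((42 - 35*12*3*160) + 13689) = sqrt((42 - 35*36*160) + 13689) = sqrt((42 - 201600) + 13689) = sqrt(-201558 + 13689) = sqrt(-187869) = I*sqrt(187869)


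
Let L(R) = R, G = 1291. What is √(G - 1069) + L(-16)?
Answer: -16 + √222 ≈ -1.1003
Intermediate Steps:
√(G - 1069) + L(-16) = √(1291 - 1069) - 16 = √222 - 16 = -16 + √222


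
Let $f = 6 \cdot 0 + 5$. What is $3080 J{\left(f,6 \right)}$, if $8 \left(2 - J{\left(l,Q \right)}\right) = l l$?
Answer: $-3465$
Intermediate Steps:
$f = 5$ ($f = 0 + 5 = 5$)
$J{\left(l,Q \right)} = 2 - \frac{l^{2}}{8}$ ($J{\left(l,Q \right)} = 2 - \frac{l l}{8} = 2 - \frac{l^{2}}{8}$)
$3080 J{\left(f,6 \right)} = 3080 \left(2 - \frac{5^{2}}{8}\right) = 3080 \left(2 - \frac{25}{8}\right) = 3080 \left(- \frac{9}{8}\right) = -3465$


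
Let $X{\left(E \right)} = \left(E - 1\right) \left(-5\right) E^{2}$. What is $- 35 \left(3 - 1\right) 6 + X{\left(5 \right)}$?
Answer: $-920$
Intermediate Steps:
$X{\left(E \right)} = E^{2} \left(5 - 5 E\right)$ ($X{\left(E \right)} = \left(-1 + E\right) \left(-5\right) E^{2} = \left(5 - 5 E\right) E^{2} = E^{2} \left(5 - 5 E\right)$)
$- 35 \left(3 - 1\right) 6 + X{\left(5 \right)} = - 35 \left(3 - 1\right) 6 + 5 \cdot 5^{2} \left(1 - 5\right) = - 35 \cdot 2 \cdot 6 + 5 \cdot 25 \left(1 - 5\right) = \left(-35\right) 12 + 5 \cdot 25 \left(-4\right) = -420 - 500 = -920$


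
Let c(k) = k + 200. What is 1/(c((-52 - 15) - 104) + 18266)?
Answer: 1/18295 ≈ 5.4660e-5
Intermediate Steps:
c(k) = 200 + k
1/(c((-52 - 15) - 104) + 18266) = 1/((200 + ((-52 - 15) - 104)) + 18266) = 1/((200 + (-67 - 104)) + 18266) = 1/((200 - 171) + 18266) = 1/(29 + 18266) = 1/18295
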